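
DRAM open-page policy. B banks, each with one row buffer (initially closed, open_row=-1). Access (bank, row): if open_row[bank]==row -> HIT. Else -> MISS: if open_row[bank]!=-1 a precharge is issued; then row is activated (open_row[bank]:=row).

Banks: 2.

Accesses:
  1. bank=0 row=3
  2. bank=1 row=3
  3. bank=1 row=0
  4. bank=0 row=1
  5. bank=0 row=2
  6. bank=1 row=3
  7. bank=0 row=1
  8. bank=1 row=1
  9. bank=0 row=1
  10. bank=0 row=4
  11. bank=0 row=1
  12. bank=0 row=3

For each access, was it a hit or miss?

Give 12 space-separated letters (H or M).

Answer: M M M M M M M M H M M M

Derivation:
Acc 1: bank0 row3 -> MISS (open row3); precharges=0
Acc 2: bank1 row3 -> MISS (open row3); precharges=0
Acc 3: bank1 row0 -> MISS (open row0); precharges=1
Acc 4: bank0 row1 -> MISS (open row1); precharges=2
Acc 5: bank0 row2 -> MISS (open row2); precharges=3
Acc 6: bank1 row3 -> MISS (open row3); precharges=4
Acc 7: bank0 row1 -> MISS (open row1); precharges=5
Acc 8: bank1 row1 -> MISS (open row1); precharges=6
Acc 9: bank0 row1 -> HIT
Acc 10: bank0 row4 -> MISS (open row4); precharges=7
Acc 11: bank0 row1 -> MISS (open row1); precharges=8
Acc 12: bank0 row3 -> MISS (open row3); precharges=9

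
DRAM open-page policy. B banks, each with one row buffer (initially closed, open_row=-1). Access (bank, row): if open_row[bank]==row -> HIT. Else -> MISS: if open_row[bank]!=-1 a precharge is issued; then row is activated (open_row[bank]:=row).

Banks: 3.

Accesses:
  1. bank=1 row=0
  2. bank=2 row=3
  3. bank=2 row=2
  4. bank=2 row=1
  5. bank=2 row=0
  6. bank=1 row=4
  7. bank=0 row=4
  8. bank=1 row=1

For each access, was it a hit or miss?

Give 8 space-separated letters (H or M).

Acc 1: bank1 row0 -> MISS (open row0); precharges=0
Acc 2: bank2 row3 -> MISS (open row3); precharges=0
Acc 3: bank2 row2 -> MISS (open row2); precharges=1
Acc 4: bank2 row1 -> MISS (open row1); precharges=2
Acc 5: bank2 row0 -> MISS (open row0); precharges=3
Acc 6: bank1 row4 -> MISS (open row4); precharges=4
Acc 7: bank0 row4 -> MISS (open row4); precharges=4
Acc 8: bank1 row1 -> MISS (open row1); precharges=5

Answer: M M M M M M M M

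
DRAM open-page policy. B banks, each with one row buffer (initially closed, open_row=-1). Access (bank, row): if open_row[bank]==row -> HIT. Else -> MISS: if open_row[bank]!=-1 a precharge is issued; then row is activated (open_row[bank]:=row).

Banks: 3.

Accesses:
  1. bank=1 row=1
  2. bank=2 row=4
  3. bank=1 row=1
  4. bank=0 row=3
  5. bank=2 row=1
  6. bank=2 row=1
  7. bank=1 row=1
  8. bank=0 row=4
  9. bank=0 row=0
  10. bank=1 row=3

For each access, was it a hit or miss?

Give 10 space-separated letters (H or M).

Acc 1: bank1 row1 -> MISS (open row1); precharges=0
Acc 2: bank2 row4 -> MISS (open row4); precharges=0
Acc 3: bank1 row1 -> HIT
Acc 4: bank0 row3 -> MISS (open row3); precharges=0
Acc 5: bank2 row1 -> MISS (open row1); precharges=1
Acc 6: bank2 row1 -> HIT
Acc 7: bank1 row1 -> HIT
Acc 8: bank0 row4 -> MISS (open row4); precharges=2
Acc 9: bank0 row0 -> MISS (open row0); precharges=3
Acc 10: bank1 row3 -> MISS (open row3); precharges=4

Answer: M M H M M H H M M M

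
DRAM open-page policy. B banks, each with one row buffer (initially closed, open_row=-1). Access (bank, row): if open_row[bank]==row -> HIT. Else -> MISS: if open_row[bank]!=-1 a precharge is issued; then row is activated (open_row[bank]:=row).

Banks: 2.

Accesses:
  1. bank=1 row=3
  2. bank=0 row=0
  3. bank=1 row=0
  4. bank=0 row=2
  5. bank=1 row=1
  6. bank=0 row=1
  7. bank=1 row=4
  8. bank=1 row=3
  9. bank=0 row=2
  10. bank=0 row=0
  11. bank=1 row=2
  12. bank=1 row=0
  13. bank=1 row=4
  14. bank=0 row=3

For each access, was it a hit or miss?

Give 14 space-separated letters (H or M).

Acc 1: bank1 row3 -> MISS (open row3); precharges=0
Acc 2: bank0 row0 -> MISS (open row0); precharges=0
Acc 3: bank1 row0 -> MISS (open row0); precharges=1
Acc 4: bank0 row2 -> MISS (open row2); precharges=2
Acc 5: bank1 row1 -> MISS (open row1); precharges=3
Acc 6: bank0 row1 -> MISS (open row1); precharges=4
Acc 7: bank1 row4 -> MISS (open row4); precharges=5
Acc 8: bank1 row3 -> MISS (open row3); precharges=6
Acc 9: bank0 row2 -> MISS (open row2); precharges=7
Acc 10: bank0 row0 -> MISS (open row0); precharges=8
Acc 11: bank1 row2 -> MISS (open row2); precharges=9
Acc 12: bank1 row0 -> MISS (open row0); precharges=10
Acc 13: bank1 row4 -> MISS (open row4); precharges=11
Acc 14: bank0 row3 -> MISS (open row3); precharges=12

Answer: M M M M M M M M M M M M M M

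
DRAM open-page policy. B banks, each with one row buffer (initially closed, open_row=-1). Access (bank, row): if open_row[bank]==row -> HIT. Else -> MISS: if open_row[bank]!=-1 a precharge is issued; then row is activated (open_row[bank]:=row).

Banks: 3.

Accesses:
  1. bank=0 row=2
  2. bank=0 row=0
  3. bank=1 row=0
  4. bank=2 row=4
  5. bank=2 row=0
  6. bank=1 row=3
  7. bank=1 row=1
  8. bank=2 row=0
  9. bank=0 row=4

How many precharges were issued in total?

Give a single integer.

Answer: 5

Derivation:
Acc 1: bank0 row2 -> MISS (open row2); precharges=0
Acc 2: bank0 row0 -> MISS (open row0); precharges=1
Acc 3: bank1 row0 -> MISS (open row0); precharges=1
Acc 4: bank2 row4 -> MISS (open row4); precharges=1
Acc 5: bank2 row0 -> MISS (open row0); precharges=2
Acc 6: bank1 row3 -> MISS (open row3); precharges=3
Acc 7: bank1 row1 -> MISS (open row1); precharges=4
Acc 8: bank2 row0 -> HIT
Acc 9: bank0 row4 -> MISS (open row4); precharges=5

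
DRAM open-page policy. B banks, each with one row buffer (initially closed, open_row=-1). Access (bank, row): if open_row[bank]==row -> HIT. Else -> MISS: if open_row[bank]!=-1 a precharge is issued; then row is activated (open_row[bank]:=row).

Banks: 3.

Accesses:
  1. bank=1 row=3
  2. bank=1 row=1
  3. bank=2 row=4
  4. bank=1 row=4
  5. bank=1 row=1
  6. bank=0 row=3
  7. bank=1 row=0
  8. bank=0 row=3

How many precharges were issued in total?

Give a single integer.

Acc 1: bank1 row3 -> MISS (open row3); precharges=0
Acc 2: bank1 row1 -> MISS (open row1); precharges=1
Acc 3: bank2 row4 -> MISS (open row4); precharges=1
Acc 4: bank1 row4 -> MISS (open row4); precharges=2
Acc 5: bank1 row1 -> MISS (open row1); precharges=3
Acc 6: bank0 row3 -> MISS (open row3); precharges=3
Acc 7: bank1 row0 -> MISS (open row0); precharges=4
Acc 8: bank0 row3 -> HIT

Answer: 4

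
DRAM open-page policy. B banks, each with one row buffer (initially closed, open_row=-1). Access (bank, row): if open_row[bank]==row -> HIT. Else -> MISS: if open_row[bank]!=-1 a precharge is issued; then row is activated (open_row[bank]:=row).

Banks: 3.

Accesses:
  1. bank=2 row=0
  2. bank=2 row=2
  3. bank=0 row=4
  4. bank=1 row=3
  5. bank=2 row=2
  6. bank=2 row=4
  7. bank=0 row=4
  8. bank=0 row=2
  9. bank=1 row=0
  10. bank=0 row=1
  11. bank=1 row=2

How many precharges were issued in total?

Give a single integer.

Acc 1: bank2 row0 -> MISS (open row0); precharges=0
Acc 2: bank2 row2 -> MISS (open row2); precharges=1
Acc 3: bank0 row4 -> MISS (open row4); precharges=1
Acc 4: bank1 row3 -> MISS (open row3); precharges=1
Acc 5: bank2 row2 -> HIT
Acc 6: bank2 row4 -> MISS (open row4); precharges=2
Acc 7: bank0 row4 -> HIT
Acc 8: bank0 row2 -> MISS (open row2); precharges=3
Acc 9: bank1 row0 -> MISS (open row0); precharges=4
Acc 10: bank0 row1 -> MISS (open row1); precharges=5
Acc 11: bank1 row2 -> MISS (open row2); precharges=6

Answer: 6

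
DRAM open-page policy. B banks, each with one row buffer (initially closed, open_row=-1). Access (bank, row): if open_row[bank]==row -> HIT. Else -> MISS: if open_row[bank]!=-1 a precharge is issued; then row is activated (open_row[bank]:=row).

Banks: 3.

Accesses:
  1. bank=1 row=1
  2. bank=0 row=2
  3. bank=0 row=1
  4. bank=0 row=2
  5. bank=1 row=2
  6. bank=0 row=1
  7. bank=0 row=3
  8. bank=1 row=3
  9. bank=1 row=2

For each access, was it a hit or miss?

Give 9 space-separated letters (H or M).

Answer: M M M M M M M M M

Derivation:
Acc 1: bank1 row1 -> MISS (open row1); precharges=0
Acc 2: bank0 row2 -> MISS (open row2); precharges=0
Acc 3: bank0 row1 -> MISS (open row1); precharges=1
Acc 4: bank0 row2 -> MISS (open row2); precharges=2
Acc 5: bank1 row2 -> MISS (open row2); precharges=3
Acc 6: bank0 row1 -> MISS (open row1); precharges=4
Acc 7: bank0 row3 -> MISS (open row3); precharges=5
Acc 8: bank1 row3 -> MISS (open row3); precharges=6
Acc 9: bank1 row2 -> MISS (open row2); precharges=7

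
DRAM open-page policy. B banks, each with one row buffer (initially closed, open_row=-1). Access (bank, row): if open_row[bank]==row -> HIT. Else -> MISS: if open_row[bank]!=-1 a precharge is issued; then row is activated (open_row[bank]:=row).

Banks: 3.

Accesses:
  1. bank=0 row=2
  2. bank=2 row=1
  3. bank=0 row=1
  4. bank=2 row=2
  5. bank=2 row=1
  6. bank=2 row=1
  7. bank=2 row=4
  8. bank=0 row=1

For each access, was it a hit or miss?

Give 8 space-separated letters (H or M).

Answer: M M M M M H M H

Derivation:
Acc 1: bank0 row2 -> MISS (open row2); precharges=0
Acc 2: bank2 row1 -> MISS (open row1); precharges=0
Acc 3: bank0 row1 -> MISS (open row1); precharges=1
Acc 4: bank2 row2 -> MISS (open row2); precharges=2
Acc 5: bank2 row1 -> MISS (open row1); precharges=3
Acc 6: bank2 row1 -> HIT
Acc 7: bank2 row4 -> MISS (open row4); precharges=4
Acc 8: bank0 row1 -> HIT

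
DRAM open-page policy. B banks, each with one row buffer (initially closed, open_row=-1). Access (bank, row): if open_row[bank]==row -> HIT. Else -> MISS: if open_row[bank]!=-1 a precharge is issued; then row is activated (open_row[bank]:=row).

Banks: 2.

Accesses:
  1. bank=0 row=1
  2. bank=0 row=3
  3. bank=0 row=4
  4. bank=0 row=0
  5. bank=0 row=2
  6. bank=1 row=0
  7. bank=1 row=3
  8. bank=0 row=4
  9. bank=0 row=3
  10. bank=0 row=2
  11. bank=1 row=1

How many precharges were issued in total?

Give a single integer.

Answer: 9

Derivation:
Acc 1: bank0 row1 -> MISS (open row1); precharges=0
Acc 2: bank0 row3 -> MISS (open row3); precharges=1
Acc 3: bank0 row4 -> MISS (open row4); precharges=2
Acc 4: bank0 row0 -> MISS (open row0); precharges=3
Acc 5: bank0 row2 -> MISS (open row2); precharges=4
Acc 6: bank1 row0 -> MISS (open row0); precharges=4
Acc 7: bank1 row3 -> MISS (open row3); precharges=5
Acc 8: bank0 row4 -> MISS (open row4); precharges=6
Acc 9: bank0 row3 -> MISS (open row3); precharges=7
Acc 10: bank0 row2 -> MISS (open row2); precharges=8
Acc 11: bank1 row1 -> MISS (open row1); precharges=9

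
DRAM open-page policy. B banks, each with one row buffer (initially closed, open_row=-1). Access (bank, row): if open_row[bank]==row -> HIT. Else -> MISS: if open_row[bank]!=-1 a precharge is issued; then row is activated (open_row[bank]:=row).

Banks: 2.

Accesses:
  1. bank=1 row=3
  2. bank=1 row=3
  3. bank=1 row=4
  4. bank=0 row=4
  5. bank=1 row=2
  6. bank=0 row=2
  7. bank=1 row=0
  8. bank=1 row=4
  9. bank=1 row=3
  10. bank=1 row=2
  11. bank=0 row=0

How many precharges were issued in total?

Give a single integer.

Answer: 8

Derivation:
Acc 1: bank1 row3 -> MISS (open row3); precharges=0
Acc 2: bank1 row3 -> HIT
Acc 3: bank1 row4 -> MISS (open row4); precharges=1
Acc 4: bank0 row4 -> MISS (open row4); precharges=1
Acc 5: bank1 row2 -> MISS (open row2); precharges=2
Acc 6: bank0 row2 -> MISS (open row2); precharges=3
Acc 7: bank1 row0 -> MISS (open row0); precharges=4
Acc 8: bank1 row4 -> MISS (open row4); precharges=5
Acc 9: bank1 row3 -> MISS (open row3); precharges=6
Acc 10: bank1 row2 -> MISS (open row2); precharges=7
Acc 11: bank0 row0 -> MISS (open row0); precharges=8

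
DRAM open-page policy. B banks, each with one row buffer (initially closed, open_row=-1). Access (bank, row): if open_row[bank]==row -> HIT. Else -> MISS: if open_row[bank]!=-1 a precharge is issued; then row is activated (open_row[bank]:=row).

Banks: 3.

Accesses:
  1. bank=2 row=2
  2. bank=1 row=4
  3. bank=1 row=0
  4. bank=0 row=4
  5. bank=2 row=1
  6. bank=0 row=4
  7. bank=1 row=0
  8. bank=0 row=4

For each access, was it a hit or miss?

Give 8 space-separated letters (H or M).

Acc 1: bank2 row2 -> MISS (open row2); precharges=0
Acc 2: bank1 row4 -> MISS (open row4); precharges=0
Acc 3: bank1 row0 -> MISS (open row0); precharges=1
Acc 4: bank0 row4 -> MISS (open row4); precharges=1
Acc 5: bank2 row1 -> MISS (open row1); precharges=2
Acc 6: bank0 row4 -> HIT
Acc 7: bank1 row0 -> HIT
Acc 8: bank0 row4 -> HIT

Answer: M M M M M H H H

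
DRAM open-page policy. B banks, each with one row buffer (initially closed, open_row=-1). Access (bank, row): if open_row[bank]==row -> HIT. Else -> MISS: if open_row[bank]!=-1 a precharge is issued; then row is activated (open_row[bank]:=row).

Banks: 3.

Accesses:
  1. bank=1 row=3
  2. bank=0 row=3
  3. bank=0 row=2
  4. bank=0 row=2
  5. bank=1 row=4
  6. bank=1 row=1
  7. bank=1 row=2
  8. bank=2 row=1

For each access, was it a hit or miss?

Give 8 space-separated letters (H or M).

Acc 1: bank1 row3 -> MISS (open row3); precharges=0
Acc 2: bank0 row3 -> MISS (open row3); precharges=0
Acc 3: bank0 row2 -> MISS (open row2); precharges=1
Acc 4: bank0 row2 -> HIT
Acc 5: bank1 row4 -> MISS (open row4); precharges=2
Acc 6: bank1 row1 -> MISS (open row1); precharges=3
Acc 7: bank1 row2 -> MISS (open row2); precharges=4
Acc 8: bank2 row1 -> MISS (open row1); precharges=4

Answer: M M M H M M M M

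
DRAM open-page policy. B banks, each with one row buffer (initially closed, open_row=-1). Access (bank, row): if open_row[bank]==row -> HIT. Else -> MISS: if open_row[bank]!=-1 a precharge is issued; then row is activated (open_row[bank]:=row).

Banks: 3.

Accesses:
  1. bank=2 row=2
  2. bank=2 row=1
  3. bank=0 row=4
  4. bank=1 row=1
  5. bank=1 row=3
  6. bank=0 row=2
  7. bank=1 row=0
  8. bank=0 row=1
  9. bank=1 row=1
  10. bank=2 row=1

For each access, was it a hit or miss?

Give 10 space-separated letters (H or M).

Acc 1: bank2 row2 -> MISS (open row2); precharges=0
Acc 2: bank2 row1 -> MISS (open row1); precharges=1
Acc 3: bank0 row4 -> MISS (open row4); precharges=1
Acc 4: bank1 row1 -> MISS (open row1); precharges=1
Acc 5: bank1 row3 -> MISS (open row3); precharges=2
Acc 6: bank0 row2 -> MISS (open row2); precharges=3
Acc 7: bank1 row0 -> MISS (open row0); precharges=4
Acc 8: bank0 row1 -> MISS (open row1); precharges=5
Acc 9: bank1 row1 -> MISS (open row1); precharges=6
Acc 10: bank2 row1 -> HIT

Answer: M M M M M M M M M H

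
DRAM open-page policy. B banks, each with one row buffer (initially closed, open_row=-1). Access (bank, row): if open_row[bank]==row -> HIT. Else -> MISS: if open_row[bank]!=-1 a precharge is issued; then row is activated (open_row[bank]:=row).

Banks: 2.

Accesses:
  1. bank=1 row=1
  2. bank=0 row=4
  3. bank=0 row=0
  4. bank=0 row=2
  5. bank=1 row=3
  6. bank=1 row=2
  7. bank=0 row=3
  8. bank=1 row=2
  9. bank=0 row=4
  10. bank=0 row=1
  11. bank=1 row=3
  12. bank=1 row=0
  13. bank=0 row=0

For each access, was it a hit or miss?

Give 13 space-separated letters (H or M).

Answer: M M M M M M M H M M M M M

Derivation:
Acc 1: bank1 row1 -> MISS (open row1); precharges=0
Acc 2: bank0 row4 -> MISS (open row4); precharges=0
Acc 3: bank0 row0 -> MISS (open row0); precharges=1
Acc 4: bank0 row2 -> MISS (open row2); precharges=2
Acc 5: bank1 row3 -> MISS (open row3); precharges=3
Acc 6: bank1 row2 -> MISS (open row2); precharges=4
Acc 7: bank0 row3 -> MISS (open row3); precharges=5
Acc 8: bank1 row2 -> HIT
Acc 9: bank0 row4 -> MISS (open row4); precharges=6
Acc 10: bank0 row1 -> MISS (open row1); precharges=7
Acc 11: bank1 row3 -> MISS (open row3); precharges=8
Acc 12: bank1 row0 -> MISS (open row0); precharges=9
Acc 13: bank0 row0 -> MISS (open row0); precharges=10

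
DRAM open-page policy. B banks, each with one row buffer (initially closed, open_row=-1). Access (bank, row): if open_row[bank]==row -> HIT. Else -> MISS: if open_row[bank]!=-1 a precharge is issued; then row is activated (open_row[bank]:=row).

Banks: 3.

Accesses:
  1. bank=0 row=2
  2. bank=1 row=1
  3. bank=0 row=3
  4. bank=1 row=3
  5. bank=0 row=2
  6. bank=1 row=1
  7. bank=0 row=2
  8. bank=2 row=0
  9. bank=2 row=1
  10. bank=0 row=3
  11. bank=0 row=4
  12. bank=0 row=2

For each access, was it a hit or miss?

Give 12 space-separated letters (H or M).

Answer: M M M M M M H M M M M M

Derivation:
Acc 1: bank0 row2 -> MISS (open row2); precharges=0
Acc 2: bank1 row1 -> MISS (open row1); precharges=0
Acc 3: bank0 row3 -> MISS (open row3); precharges=1
Acc 4: bank1 row3 -> MISS (open row3); precharges=2
Acc 5: bank0 row2 -> MISS (open row2); precharges=3
Acc 6: bank1 row1 -> MISS (open row1); precharges=4
Acc 7: bank0 row2 -> HIT
Acc 8: bank2 row0 -> MISS (open row0); precharges=4
Acc 9: bank2 row1 -> MISS (open row1); precharges=5
Acc 10: bank0 row3 -> MISS (open row3); precharges=6
Acc 11: bank0 row4 -> MISS (open row4); precharges=7
Acc 12: bank0 row2 -> MISS (open row2); precharges=8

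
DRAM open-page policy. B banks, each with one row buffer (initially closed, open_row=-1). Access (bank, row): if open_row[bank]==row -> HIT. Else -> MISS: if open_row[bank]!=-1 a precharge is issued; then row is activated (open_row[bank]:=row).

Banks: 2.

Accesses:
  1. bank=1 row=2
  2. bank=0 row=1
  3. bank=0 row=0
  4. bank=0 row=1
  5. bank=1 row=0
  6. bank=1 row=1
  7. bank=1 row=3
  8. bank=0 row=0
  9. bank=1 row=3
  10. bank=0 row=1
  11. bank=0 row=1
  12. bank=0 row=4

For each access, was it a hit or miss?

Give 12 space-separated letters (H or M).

Acc 1: bank1 row2 -> MISS (open row2); precharges=0
Acc 2: bank0 row1 -> MISS (open row1); precharges=0
Acc 3: bank0 row0 -> MISS (open row0); precharges=1
Acc 4: bank0 row1 -> MISS (open row1); precharges=2
Acc 5: bank1 row0 -> MISS (open row0); precharges=3
Acc 6: bank1 row1 -> MISS (open row1); precharges=4
Acc 7: bank1 row3 -> MISS (open row3); precharges=5
Acc 8: bank0 row0 -> MISS (open row0); precharges=6
Acc 9: bank1 row3 -> HIT
Acc 10: bank0 row1 -> MISS (open row1); precharges=7
Acc 11: bank0 row1 -> HIT
Acc 12: bank0 row4 -> MISS (open row4); precharges=8

Answer: M M M M M M M M H M H M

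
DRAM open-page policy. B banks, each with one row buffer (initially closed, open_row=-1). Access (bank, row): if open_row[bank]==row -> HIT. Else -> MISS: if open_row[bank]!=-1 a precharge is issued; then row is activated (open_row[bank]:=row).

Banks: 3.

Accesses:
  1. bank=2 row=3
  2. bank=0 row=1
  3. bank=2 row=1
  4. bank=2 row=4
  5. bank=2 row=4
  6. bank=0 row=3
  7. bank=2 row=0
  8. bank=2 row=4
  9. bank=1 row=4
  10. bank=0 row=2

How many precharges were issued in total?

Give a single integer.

Answer: 6

Derivation:
Acc 1: bank2 row3 -> MISS (open row3); precharges=0
Acc 2: bank0 row1 -> MISS (open row1); precharges=0
Acc 3: bank2 row1 -> MISS (open row1); precharges=1
Acc 4: bank2 row4 -> MISS (open row4); precharges=2
Acc 5: bank2 row4 -> HIT
Acc 6: bank0 row3 -> MISS (open row3); precharges=3
Acc 7: bank2 row0 -> MISS (open row0); precharges=4
Acc 8: bank2 row4 -> MISS (open row4); precharges=5
Acc 9: bank1 row4 -> MISS (open row4); precharges=5
Acc 10: bank0 row2 -> MISS (open row2); precharges=6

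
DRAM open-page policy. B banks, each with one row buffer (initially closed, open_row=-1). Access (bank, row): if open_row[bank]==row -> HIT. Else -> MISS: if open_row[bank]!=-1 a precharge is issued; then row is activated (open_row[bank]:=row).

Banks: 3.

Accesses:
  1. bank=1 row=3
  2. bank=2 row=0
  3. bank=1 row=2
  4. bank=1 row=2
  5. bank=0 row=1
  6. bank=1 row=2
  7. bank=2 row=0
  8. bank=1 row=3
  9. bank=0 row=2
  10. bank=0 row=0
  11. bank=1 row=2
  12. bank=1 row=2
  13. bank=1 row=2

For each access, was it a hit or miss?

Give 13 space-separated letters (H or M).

Acc 1: bank1 row3 -> MISS (open row3); precharges=0
Acc 2: bank2 row0 -> MISS (open row0); precharges=0
Acc 3: bank1 row2 -> MISS (open row2); precharges=1
Acc 4: bank1 row2 -> HIT
Acc 5: bank0 row1 -> MISS (open row1); precharges=1
Acc 6: bank1 row2 -> HIT
Acc 7: bank2 row0 -> HIT
Acc 8: bank1 row3 -> MISS (open row3); precharges=2
Acc 9: bank0 row2 -> MISS (open row2); precharges=3
Acc 10: bank0 row0 -> MISS (open row0); precharges=4
Acc 11: bank1 row2 -> MISS (open row2); precharges=5
Acc 12: bank1 row2 -> HIT
Acc 13: bank1 row2 -> HIT

Answer: M M M H M H H M M M M H H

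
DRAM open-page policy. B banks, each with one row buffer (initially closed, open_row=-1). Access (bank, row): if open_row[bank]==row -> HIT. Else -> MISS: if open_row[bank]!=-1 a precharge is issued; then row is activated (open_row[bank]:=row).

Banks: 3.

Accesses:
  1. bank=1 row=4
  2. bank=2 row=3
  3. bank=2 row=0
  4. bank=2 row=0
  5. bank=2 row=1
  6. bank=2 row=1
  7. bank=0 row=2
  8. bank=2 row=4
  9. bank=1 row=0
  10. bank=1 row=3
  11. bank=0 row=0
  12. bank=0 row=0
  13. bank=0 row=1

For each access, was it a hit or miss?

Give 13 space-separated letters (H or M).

Acc 1: bank1 row4 -> MISS (open row4); precharges=0
Acc 2: bank2 row3 -> MISS (open row3); precharges=0
Acc 3: bank2 row0 -> MISS (open row0); precharges=1
Acc 4: bank2 row0 -> HIT
Acc 5: bank2 row1 -> MISS (open row1); precharges=2
Acc 6: bank2 row1 -> HIT
Acc 7: bank0 row2 -> MISS (open row2); precharges=2
Acc 8: bank2 row4 -> MISS (open row4); precharges=3
Acc 9: bank1 row0 -> MISS (open row0); precharges=4
Acc 10: bank1 row3 -> MISS (open row3); precharges=5
Acc 11: bank0 row0 -> MISS (open row0); precharges=6
Acc 12: bank0 row0 -> HIT
Acc 13: bank0 row1 -> MISS (open row1); precharges=7

Answer: M M M H M H M M M M M H M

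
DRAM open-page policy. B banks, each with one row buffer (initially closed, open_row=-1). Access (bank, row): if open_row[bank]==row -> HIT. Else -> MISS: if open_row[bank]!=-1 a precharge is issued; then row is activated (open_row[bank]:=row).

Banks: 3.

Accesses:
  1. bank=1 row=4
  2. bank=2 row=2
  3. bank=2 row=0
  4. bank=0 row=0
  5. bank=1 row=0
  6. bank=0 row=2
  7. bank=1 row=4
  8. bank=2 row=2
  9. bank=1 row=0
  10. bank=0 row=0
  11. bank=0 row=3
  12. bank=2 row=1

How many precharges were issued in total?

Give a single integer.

Answer: 9

Derivation:
Acc 1: bank1 row4 -> MISS (open row4); precharges=0
Acc 2: bank2 row2 -> MISS (open row2); precharges=0
Acc 3: bank2 row0 -> MISS (open row0); precharges=1
Acc 4: bank0 row0 -> MISS (open row0); precharges=1
Acc 5: bank1 row0 -> MISS (open row0); precharges=2
Acc 6: bank0 row2 -> MISS (open row2); precharges=3
Acc 7: bank1 row4 -> MISS (open row4); precharges=4
Acc 8: bank2 row2 -> MISS (open row2); precharges=5
Acc 9: bank1 row0 -> MISS (open row0); precharges=6
Acc 10: bank0 row0 -> MISS (open row0); precharges=7
Acc 11: bank0 row3 -> MISS (open row3); precharges=8
Acc 12: bank2 row1 -> MISS (open row1); precharges=9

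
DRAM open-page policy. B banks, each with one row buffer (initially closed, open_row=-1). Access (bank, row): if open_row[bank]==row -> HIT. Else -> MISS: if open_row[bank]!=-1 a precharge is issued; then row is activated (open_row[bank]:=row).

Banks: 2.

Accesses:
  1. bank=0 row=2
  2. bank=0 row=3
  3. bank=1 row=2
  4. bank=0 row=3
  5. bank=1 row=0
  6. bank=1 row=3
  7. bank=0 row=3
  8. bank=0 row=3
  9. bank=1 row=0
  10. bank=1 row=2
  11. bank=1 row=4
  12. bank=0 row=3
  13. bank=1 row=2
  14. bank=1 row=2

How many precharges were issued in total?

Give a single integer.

Answer: 7

Derivation:
Acc 1: bank0 row2 -> MISS (open row2); precharges=0
Acc 2: bank0 row3 -> MISS (open row3); precharges=1
Acc 3: bank1 row2 -> MISS (open row2); precharges=1
Acc 4: bank0 row3 -> HIT
Acc 5: bank1 row0 -> MISS (open row0); precharges=2
Acc 6: bank1 row3 -> MISS (open row3); precharges=3
Acc 7: bank0 row3 -> HIT
Acc 8: bank0 row3 -> HIT
Acc 9: bank1 row0 -> MISS (open row0); precharges=4
Acc 10: bank1 row2 -> MISS (open row2); precharges=5
Acc 11: bank1 row4 -> MISS (open row4); precharges=6
Acc 12: bank0 row3 -> HIT
Acc 13: bank1 row2 -> MISS (open row2); precharges=7
Acc 14: bank1 row2 -> HIT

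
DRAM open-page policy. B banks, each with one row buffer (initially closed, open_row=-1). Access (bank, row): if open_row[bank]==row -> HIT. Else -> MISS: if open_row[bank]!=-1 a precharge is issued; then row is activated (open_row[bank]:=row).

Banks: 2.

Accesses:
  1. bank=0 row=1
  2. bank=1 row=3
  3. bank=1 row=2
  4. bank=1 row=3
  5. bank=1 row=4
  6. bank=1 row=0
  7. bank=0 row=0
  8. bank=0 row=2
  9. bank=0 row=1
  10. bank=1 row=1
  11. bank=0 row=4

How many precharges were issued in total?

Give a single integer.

Acc 1: bank0 row1 -> MISS (open row1); precharges=0
Acc 2: bank1 row3 -> MISS (open row3); precharges=0
Acc 3: bank1 row2 -> MISS (open row2); precharges=1
Acc 4: bank1 row3 -> MISS (open row3); precharges=2
Acc 5: bank1 row4 -> MISS (open row4); precharges=3
Acc 6: bank1 row0 -> MISS (open row0); precharges=4
Acc 7: bank0 row0 -> MISS (open row0); precharges=5
Acc 8: bank0 row2 -> MISS (open row2); precharges=6
Acc 9: bank0 row1 -> MISS (open row1); precharges=7
Acc 10: bank1 row1 -> MISS (open row1); precharges=8
Acc 11: bank0 row4 -> MISS (open row4); precharges=9

Answer: 9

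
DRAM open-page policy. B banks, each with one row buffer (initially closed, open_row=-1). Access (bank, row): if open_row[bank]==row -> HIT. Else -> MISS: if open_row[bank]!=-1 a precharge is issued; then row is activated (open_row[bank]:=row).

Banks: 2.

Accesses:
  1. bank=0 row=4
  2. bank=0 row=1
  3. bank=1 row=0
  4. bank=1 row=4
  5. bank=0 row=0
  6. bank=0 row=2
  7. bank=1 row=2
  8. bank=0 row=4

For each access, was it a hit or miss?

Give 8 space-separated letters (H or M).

Acc 1: bank0 row4 -> MISS (open row4); precharges=0
Acc 2: bank0 row1 -> MISS (open row1); precharges=1
Acc 3: bank1 row0 -> MISS (open row0); precharges=1
Acc 4: bank1 row4 -> MISS (open row4); precharges=2
Acc 5: bank0 row0 -> MISS (open row0); precharges=3
Acc 6: bank0 row2 -> MISS (open row2); precharges=4
Acc 7: bank1 row2 -> MISS (open row2); precharges=5
Acc 8: bank0 row4 -> MISS (open row4); precharges=6

Answer: M M M M M M M M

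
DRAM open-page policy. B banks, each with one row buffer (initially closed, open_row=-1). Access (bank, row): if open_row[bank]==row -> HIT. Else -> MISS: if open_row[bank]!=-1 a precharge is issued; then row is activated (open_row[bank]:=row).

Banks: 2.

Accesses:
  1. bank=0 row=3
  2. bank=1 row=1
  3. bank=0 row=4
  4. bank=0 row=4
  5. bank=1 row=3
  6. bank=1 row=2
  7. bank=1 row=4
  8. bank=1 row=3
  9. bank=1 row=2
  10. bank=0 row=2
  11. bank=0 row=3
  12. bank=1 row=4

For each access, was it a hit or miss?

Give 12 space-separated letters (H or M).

Answer: M M M H M M M M M M M M

Derivation:
Acc 1: bank0 row3 -> MISS (open row3); precharges=0
Acc 2: bank1 row1 -> MISS (open row1); precharges=0
Acc 3: bank0 row4 -> MISS (open row4); precharges=1
Acc 4: bank0 row4 -> HIT
Acc 5: bank1 row3 -> MISS (open row3); precharges=2
Acc 6: bank1 row2 -> MISS (open row2); precharges=3
Acc 7: bank1 row4 -> MISS (open row4); precharges=4
Acc 8: bank1 row3 -> MISS (open row3); precharges=5
Acc 9: bank1 row2 -> MISS (open row2); precharges=6
Acc 10: bank0 row2 -> MISS (open row2); precharges=7
Acc 11: bank0 row3 -> MISS (open row3); precharges=8
Acc 12: bank1 row4 -> MISS (open row4); precharges=9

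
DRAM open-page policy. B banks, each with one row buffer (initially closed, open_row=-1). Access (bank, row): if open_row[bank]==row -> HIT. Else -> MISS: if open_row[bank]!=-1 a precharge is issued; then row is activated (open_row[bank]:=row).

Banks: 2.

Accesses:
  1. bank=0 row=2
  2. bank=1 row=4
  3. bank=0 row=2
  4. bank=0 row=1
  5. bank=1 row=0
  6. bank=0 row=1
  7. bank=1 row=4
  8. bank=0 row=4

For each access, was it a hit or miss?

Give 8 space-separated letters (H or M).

Acc 1: bank0 row2 -> MISS (open row2); precharges=0
Acc 2: bank1 row4 -> MISS (open row4); precharges=0
Acc 3: bank0 row2 -> HIT
Acc 4: bank0 row1 -> MISS (open row1); precharges=1
Acc 5: bank1 row0 -> MISS (open row0); precharges=2
Acc 6: bank0 row1 -> HIT
Acc 7: bank1 row4 -> MISS (open row4); precharges=3
Acc 8: bank0 row4 -> MISS (open row4); precharges=4

Answer: M M H M M H M M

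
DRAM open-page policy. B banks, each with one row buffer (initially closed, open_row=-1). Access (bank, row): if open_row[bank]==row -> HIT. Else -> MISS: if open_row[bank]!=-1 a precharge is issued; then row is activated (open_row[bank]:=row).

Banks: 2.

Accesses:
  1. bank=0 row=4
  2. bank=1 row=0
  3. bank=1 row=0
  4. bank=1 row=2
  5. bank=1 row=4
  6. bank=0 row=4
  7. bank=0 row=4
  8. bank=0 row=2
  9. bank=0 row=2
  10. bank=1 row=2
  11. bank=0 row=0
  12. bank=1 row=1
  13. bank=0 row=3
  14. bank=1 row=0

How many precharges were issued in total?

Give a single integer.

Answer: 8

Derivation:
Acc 1: bank0 row4 -> MISS (open row4); precharges=0
Acc 2: bank1 row0 -> MISS (open row0); precharges=0
Acc 3: bank1 row0 -> HIT
Acc 4: bank1 row2 -> MISS (open row2); precharges=1
Acc 5: bank1 row4 -> MISS (open row4); precharges=2
Acc 6: bank0 row4 -> HIT
Acc 7: bank0 row4 -> HIT
Acc 8: bank0 row2 -> MISS (open row2); precharges=3
Acc 9: bank0 row2 -> HIT
Acc 10: bank1 row2 -> MISS (open row2); precharges=4
Acc 11: bank0 row0 -> MISS (open row0); precharges=5
Acc 12: bank1 row1 -> MISS (open row1); precharges=6
Acc 13: bank0 row3 -> MISS (open row3); precharges=7
Acc 14: bank1 row0 -> MISS (open row0); precharges=8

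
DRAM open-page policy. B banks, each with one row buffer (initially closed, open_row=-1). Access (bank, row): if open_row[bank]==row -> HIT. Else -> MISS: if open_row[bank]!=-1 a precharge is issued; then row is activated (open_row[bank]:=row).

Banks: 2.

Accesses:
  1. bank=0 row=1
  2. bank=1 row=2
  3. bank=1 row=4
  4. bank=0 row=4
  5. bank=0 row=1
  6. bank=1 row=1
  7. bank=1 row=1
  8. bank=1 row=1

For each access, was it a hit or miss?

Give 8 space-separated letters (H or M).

Acc 1: bank0 row1 -> MISS (open row1); precharges=0
Acc 2: bank1 row2 -> MISS (open row2); precharges=0
Acc 3: bank1 row4 -> MISS (open row4); precharges=1
Acc 4: bank0 row4 -> MISS (open row4); precharges=2
Acc 5: bank0 row1 -> MISS (open row1); precharges=3
Acc 6: bank1 row1 -> MISS (open row1); precharges=4
Acc 7: bank1 row1 -> HIT
Acc 8: bank1 row1 -> HIT

Answer: M M M M M M H H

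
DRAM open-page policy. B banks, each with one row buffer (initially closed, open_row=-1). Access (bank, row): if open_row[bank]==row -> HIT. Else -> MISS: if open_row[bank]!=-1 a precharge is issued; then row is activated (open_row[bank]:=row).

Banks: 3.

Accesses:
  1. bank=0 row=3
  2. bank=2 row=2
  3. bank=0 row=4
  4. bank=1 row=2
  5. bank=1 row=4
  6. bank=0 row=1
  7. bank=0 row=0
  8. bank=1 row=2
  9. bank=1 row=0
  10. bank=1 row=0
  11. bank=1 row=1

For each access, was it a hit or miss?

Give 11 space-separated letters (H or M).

Acc 1: bank0 row3 -> MISS (open row3); precharges=0
Acc 2: bank2 row2 -> MISS (open row2); precharges=0
Acc 3: bank0 row4 -> MISS (open row4); precharges=1
Acc 4: bank1 row2 -> MISS (open row2); precharges=1
Acc 5: bank1 row4 -> MISS (open row4); precharges=2
Acc 6: bank0 row1 -> MISS (open row1); precharges=3
Acc 7: bank0 row0 -> MISS (open row0); precharges=4
Acc 8: bank1 row2 -> MISS (open row2); precharges=5
Acc 9: bank1 row0 -> MISS (open row0); precharges=6
Acc 10: bank1 row0 -> HIT
Acc 11: bank1 row1 -> MISS (open row1); precharges=7

Answer: M M M M M M M M M H M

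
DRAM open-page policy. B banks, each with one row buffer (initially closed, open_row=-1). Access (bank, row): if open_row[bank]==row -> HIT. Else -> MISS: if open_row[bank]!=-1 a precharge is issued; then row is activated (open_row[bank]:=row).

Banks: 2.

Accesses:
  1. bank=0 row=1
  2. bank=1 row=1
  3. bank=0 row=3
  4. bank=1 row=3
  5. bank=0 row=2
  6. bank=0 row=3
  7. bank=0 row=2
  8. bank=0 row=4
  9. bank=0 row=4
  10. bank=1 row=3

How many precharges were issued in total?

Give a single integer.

Acc 1: bank0 row1 -> MISS (open row1); precharges=0
Acc 2: bank1 row1 -> MISS (open row1); precharges=0
Acc 3: bank0 row3 -> MISS (open row3); precharges=1
Acc 4: bank1 row3 -> MISS (open row3); precharges=2
Acc 5: bank0 row2 -> MISS (open row2); precharges=3
Acc 6: bank0 row3 -> MISS (open row3); precharges=4
Acc 7: bank0 row2 -> MISS (open row2); precharges=5
Acc 8: bank0 row4 -> MISS (open row4); precharges=6
Acc 9: bank0 row4 -> HIT
Acc 10: bank1 row3 -> HIT

Answer: 6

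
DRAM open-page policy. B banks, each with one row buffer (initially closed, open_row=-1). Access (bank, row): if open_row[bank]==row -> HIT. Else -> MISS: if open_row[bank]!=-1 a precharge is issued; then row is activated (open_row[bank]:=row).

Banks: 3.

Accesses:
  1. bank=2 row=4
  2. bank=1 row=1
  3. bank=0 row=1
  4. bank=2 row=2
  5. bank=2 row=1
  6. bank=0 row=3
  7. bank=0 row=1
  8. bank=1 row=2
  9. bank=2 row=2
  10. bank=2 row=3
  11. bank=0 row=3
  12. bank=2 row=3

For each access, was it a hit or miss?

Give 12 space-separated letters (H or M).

Acc 1: bank2 row4 -> MISS (open row4); precharges=0
Acc 2: bank1 row1 -> MISS (open row1); precharges=0
Acc 3: bank0 row1 -> MISS (open row1); precharges=0
Acc 4: bank2 row2 -> MISS (open row2); precharges=1
Acc 5: bank2 row1 -> MISS (open row1); precharges=2
Acc 6: bank0 row3 -> MISS (open row3); precharges=3
Acc 7: bank0 row1 -> MISS (open row1); precharges=4
Acc 8: bank1 row2 -> MISS (open row2); precharges=5
Acc 9: bank2 row2 -> MISS (open row2); precharges=6
Acc 10: bank2 row3 -> MISS (open row3); precharges=7
Acc 11: bank0 row3 -> MISS (open row3); precharges=8
Acc 12: bank2 row3 -> HIT

Answer: M M M M M M M M M M M H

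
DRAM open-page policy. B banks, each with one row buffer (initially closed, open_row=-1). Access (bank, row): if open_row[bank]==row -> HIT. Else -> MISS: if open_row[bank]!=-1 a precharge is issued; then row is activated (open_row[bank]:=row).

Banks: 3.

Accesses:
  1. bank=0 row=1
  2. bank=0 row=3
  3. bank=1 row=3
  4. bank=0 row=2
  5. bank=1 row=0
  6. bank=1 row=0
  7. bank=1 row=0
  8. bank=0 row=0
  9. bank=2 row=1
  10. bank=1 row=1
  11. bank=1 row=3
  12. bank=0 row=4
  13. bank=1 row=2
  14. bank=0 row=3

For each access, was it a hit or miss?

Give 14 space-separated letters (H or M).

Acc 1: bank0 row1 -> MISS (open row1); precharges=0
Acc 2: bank0 row3 -> MISS (open row3); precharges=1
Acc 3: bank1 row3 -> MISS (open row3); precharges=1
Acc 4: bank0 row2 -> MISS (open row2); precharges=2
Acc 5: bank1 row0 -> MISS (open row0); precharges=3
Acc 6: bank1 row0 -> HIT
Acc 7: bank1 row0 -> HIT
Acc 8: bank0 row0 -> MISS (open row0); precharges=4
Acc 9: bank2 row1 -> MISS (open row1); precharges=4
Acc 10: bank1 row1 -> MISS (open row1); precharges=5
Acc 11: bank1 row3 -> MISS (open row3); precharges=6
Acc 12: bank0 row4 -> MISS (open row4); precharges=7
Acc 13: bank1 row2 -> MISS (open row2); precharges=8
Acc 14: bank0 row3 -> MISS (open row3); precharges=9

Answer: M M M M M H H M M M M M M M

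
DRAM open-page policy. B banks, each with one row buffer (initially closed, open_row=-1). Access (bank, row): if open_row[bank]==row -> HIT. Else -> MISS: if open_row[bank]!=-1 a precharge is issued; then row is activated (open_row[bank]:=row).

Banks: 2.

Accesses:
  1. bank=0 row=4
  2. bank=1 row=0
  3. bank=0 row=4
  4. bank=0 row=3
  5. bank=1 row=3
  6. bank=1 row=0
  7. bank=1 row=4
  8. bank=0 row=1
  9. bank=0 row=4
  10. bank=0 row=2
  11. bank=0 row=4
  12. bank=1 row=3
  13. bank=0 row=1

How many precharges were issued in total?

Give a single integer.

Acc 1: bank0 row4 -> MISS (open row4); precharges=0
Acc 2: bank1 row0 -> MISS (open row0); precharges=0
Acc 3: bank0 row4 -> HIT
Acc 4: bank0 row3 -> MISS (open row3); precharges=1
Acc 5: bank1 row3 -> MISS (open row3); precharges=2
Acc 6: bank1 row0 -> MISS (open row0); precharges=3
Acc 7: bank1 row4 -> MISS (open row4); precharges=4
Acc 8: bank0 row1 -> MISS (open row1); precharges=5
Acc 9: bank0 row4 -> MISS (open row4); precharges=6
Acc 10: bank0 row2 -> MISS (open row2); precharges=7
Acc 11: bank0 row4 -> MISS (open row4); precharges=8
Acc 12: bank1 row3 -> MISS (open row3); precharges=9
Acc 13: bank0 row1 -> MISS (open row1); precharges=10

Answer: 10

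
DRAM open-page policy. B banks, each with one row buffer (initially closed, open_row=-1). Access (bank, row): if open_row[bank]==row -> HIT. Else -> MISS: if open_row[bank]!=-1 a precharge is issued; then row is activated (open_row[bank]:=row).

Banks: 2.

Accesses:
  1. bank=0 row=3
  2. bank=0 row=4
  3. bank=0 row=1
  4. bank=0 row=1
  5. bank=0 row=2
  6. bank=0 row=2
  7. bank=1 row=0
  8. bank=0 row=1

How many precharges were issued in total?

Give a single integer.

Answer: 4

Derivation:
Acc 1: bank0 row3 -> MISS (open row3); precharges=0
Acc 2: bank0 row4 -> MISS (open row4); precharges=1
Acc 3: bank0 row1 -> MISS (open row1); precharges=2
Acc 4: bank0 row1 -> HIT
Acc 5: bank0 row2 -> MISS (open row2); precharges=3
Acc 6: bank0 row2 -> HIT
Acc 7: bank1 row0 -> MISS (open row0); precharges=3
Acc 8: bank0 row1 -> MISS (open row1); precharges=4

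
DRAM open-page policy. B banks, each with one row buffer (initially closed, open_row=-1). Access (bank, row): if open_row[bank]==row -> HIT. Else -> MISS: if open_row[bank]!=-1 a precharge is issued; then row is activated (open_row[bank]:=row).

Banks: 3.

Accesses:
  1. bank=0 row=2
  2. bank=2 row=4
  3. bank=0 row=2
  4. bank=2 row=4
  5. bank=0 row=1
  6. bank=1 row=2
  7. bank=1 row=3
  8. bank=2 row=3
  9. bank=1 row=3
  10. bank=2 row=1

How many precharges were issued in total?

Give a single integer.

Acc 1: bank0 row2 -> MISS (open row2); precharges=0
Acc 2: bank2 row4 -> MISS (open row4); precharges=0
Acc 3: bank0 row2 -> HIT
Acc 4: bank2 row4 -> HIT
Acc 5: bank0 row1 -> MISS (open row1); precharges=1
Acc 6: bank1 row2 -> MISS (open row2); precharges=1
Acc 7: bank1 row3 -> MISS (open row3); precharges=2
Acc 8: bank2 row3 -> MISS (open row3); precharges=3
Acc 9: bank1 row3 -> HIT
Acc 10: bank2 row1 -> MISS (open row1); precharges=4

Answer: 4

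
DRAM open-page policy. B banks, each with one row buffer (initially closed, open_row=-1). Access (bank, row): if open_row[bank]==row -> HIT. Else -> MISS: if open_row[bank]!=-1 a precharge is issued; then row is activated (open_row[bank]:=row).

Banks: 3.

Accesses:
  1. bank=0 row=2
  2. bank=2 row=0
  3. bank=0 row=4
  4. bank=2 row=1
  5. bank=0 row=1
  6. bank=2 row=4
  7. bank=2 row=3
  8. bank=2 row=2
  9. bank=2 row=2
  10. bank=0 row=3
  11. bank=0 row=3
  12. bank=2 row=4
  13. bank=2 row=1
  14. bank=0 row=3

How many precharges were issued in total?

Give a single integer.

Acc 1: bank0 row2 -> MISS (open row2); precharges=0
Acc 2: bank2 row0 -> MISS (open row0); precharges=0
Acc 3: bank0 row4 -> MISS (open row4); precharges=1
Acc 4: bank2 row1 -> MISS (open row1); precharges=2
Acc 5: bank0 row1 -> MISS (open row1); precharges=3
Acc 6: bank2 row4 -> MISS (open row4); precharges=4
Acc 7: bank2 row3 -> MISS (open row3); precharges=5
Acc 8: bank2 row2 -> MISS (open row2); precharges=6
Acc 9: bank2 row2 -> HIT
Acc 10: bank0 row3 -> MISS (open row3); precharges=7
Acc 11: bank0 row3 -> HIT
Acc 12: bank2 row4 -> MISS (open row4); precharges=8
Acc 13: bank2 row1 -> MISS (open row1); precharges=9
Acc 14: bank0 row3 -> HIT

Answer: 9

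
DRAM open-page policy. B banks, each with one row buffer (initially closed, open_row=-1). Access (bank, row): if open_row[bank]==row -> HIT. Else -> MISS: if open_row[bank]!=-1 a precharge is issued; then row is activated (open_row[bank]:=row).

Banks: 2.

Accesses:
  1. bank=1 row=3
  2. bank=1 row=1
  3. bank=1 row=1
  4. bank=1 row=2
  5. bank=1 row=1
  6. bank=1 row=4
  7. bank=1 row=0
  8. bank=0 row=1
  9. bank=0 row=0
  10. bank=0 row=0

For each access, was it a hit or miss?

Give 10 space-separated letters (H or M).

Acc 1: bank1 row3 -> MISS (open row3); precharges=0
Acc 2: bank1 row1 -> MISS (open row1); precharges=1
Acc 3: bank1 row1 -> HIT
Acc 4: bank1 row2 -> MISS (open row2); precharges=2
Acc 5: bank1 row1 -> MISS (open row1); precharges=3
Acc 6: bank1 row4 -> MISS (open row4); precharges=4
Acc 7: bank1 row0 -> MISS (open row0); precharges=5
Acc 8: bank0 row1 -> MISS (open row1); precharges=5
Acc 9: bank0 row0 -> MISS (open row0); precharges=6
Acc 10: bank0 row0 -> HIT

Answer: M M H M M M M M M H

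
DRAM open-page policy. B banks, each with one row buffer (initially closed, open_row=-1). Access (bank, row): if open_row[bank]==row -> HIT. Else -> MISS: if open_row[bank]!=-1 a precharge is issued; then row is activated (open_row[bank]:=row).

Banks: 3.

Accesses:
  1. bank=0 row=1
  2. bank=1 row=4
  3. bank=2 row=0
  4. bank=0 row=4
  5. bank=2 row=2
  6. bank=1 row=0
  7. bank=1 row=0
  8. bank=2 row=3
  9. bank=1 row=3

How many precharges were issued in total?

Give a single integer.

Answer: 5

Derivation:
Acc 1: bank0 row1 -> MISS (open row1); precharges=0
Acc 2: bank1 row4 -> MISS (open row4); precharges=0
Acc 3: bank2 row0 -> MISS (open row0); precharges=0
Acc 4: bank0 row4 -> MISS (open row4); precharges=1
Acc 5: bank2 row2 -> MISS (open row2); precharges=2
Acc 6: bank1 row0 -> MISS (open row0); precharges=3
Acc 7: bank1 row0 -> HIT
Acc 8: bank2 row3 -> MISS (open row3); precharges=4
Acc 9: bank1 row3 -> MISS (open row3); precharges=5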